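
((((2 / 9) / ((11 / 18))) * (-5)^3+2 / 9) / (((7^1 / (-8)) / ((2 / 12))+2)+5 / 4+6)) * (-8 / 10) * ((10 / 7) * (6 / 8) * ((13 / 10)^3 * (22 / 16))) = 4919083 / 168000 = 29.28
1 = 1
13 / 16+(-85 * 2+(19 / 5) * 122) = 23553 / 80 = 294.41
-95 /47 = -2.02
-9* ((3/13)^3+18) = -356157/2197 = -162.11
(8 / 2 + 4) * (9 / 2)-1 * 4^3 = -28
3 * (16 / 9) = 16 / 3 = 5.33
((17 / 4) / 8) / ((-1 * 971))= -17 / 31072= -0.00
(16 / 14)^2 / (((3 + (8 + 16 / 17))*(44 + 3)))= 1088 / 467509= 0.00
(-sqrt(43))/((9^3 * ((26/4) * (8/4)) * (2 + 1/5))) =-5 * sqrt(43)/104247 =-0.00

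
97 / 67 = 1.45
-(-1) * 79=79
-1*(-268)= 268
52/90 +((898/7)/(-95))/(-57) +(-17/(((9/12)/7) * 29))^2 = 2920308796/95634315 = 30.54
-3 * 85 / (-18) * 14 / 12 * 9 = 595 / 4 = 148.75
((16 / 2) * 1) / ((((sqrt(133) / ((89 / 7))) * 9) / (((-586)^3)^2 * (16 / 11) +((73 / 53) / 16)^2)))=13821848716596868115674049 * sqrt(133) / 2761629024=57720039191702667.85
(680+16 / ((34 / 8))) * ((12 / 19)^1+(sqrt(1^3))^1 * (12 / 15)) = 92992 / 95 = 978.86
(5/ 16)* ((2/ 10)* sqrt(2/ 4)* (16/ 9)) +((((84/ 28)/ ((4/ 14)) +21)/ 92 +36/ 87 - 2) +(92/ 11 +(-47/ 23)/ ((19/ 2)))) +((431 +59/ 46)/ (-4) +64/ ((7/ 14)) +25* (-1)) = sqrt(2)/ 18 +1022697/ 557612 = 1.91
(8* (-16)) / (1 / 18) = -2304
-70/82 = -35/41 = -0.85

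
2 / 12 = 1 / 6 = 0.17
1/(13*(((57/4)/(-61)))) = -0.33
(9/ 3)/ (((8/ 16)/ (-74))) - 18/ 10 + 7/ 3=-6652/ 15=-443.47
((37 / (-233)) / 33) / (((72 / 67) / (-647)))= 1603913 / 553608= 2.90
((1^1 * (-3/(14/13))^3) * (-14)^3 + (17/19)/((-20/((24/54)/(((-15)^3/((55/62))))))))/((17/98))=104004343793413/304144875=341956.59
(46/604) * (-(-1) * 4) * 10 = 460/151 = 3.05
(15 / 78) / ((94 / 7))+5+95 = 244435 / 2444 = 100.01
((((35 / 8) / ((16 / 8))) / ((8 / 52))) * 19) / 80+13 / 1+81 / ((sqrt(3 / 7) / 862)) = 8385 / 512+23274 * sqrt(21) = 106671.24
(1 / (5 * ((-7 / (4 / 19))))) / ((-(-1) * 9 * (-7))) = 4 / 41895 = 0.00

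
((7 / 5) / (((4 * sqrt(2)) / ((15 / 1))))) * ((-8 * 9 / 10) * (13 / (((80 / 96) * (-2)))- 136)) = 135891 * sqrt(2) / 50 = 3843.58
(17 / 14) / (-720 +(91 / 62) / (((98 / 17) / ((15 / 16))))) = -16864 / 9996045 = -0.00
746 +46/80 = 29863/40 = 746.58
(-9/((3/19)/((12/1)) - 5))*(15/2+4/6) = 5586/379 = 14.74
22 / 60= 11 / 30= 0.37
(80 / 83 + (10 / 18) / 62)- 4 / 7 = 130129 / 324198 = 0.40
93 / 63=31 / 21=1.48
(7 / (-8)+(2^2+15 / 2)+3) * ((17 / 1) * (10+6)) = 3706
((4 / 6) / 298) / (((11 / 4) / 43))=0.03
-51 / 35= -1.46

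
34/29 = 1.17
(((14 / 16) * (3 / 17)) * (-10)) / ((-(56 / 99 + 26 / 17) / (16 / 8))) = 10395 / 7052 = 1.47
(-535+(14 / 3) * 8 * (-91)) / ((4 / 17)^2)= -3409333 / 48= -71027.77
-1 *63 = -63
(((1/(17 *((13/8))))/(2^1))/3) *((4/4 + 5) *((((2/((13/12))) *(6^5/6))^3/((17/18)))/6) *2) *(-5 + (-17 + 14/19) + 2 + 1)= -501209670598262784/156828451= -3195910355.57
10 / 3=3.33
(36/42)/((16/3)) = 9/56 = 0.16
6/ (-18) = -1/ 3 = -0.33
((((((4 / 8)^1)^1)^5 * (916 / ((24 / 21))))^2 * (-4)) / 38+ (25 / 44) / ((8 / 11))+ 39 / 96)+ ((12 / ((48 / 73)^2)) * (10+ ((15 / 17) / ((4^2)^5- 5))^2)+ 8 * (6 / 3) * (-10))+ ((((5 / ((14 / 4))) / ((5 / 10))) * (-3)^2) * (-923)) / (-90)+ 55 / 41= 3382812906114817672258435 / 10645847293512662611968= 317.76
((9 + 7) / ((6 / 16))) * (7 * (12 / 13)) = 275.69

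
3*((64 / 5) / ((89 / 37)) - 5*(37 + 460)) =-3310371 / 445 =-7439.04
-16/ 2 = -8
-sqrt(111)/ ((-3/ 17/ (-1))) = -17 * sqrt(111)/ 3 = -59.70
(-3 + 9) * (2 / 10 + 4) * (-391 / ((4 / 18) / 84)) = -18622548 / 5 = -3724509.60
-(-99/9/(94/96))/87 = 176/1363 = 0.13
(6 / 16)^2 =9 / 64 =0.14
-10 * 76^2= -57760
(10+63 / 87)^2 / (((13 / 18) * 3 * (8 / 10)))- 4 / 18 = 13013603 / 196794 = 66.13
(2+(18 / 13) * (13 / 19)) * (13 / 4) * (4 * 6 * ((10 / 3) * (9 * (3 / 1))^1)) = 393120 / 19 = 20690.53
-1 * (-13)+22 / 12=89 / 6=14.83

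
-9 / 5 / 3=-3 / 5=-0.60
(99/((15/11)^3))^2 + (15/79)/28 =474163954147/311062500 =1524.34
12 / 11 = 1.09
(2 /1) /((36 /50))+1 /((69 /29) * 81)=15554 /5589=2.78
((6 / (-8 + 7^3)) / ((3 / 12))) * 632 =15168 / 335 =45.28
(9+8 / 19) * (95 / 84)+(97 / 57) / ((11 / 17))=233227 / 17556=13.28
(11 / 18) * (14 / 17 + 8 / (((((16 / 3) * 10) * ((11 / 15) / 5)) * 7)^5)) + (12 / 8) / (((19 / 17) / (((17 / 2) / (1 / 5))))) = 345291925821335225143 / 6000616512392527872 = 57.54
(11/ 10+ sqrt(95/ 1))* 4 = 22/ 5+ 4* sqrt(95) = 43.39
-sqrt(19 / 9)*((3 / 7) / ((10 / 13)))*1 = -0.81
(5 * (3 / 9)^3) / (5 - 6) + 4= 103 / 27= 3.81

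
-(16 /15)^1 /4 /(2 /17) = -34 /15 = -2.27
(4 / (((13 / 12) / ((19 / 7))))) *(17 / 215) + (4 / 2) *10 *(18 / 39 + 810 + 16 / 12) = 953012512 / 58695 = 16236.69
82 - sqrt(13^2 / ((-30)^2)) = 2447 / 30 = 81.57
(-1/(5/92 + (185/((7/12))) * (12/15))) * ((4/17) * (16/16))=-2576/2778259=-0.00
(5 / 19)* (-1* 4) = -20 / 19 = -1.05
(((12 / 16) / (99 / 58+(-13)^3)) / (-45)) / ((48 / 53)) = 1537 / 183350880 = 0.00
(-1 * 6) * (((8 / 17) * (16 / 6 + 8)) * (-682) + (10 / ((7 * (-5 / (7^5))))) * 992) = 486234752 / 17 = 28602044.24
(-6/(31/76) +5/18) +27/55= -427849/30690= -13.94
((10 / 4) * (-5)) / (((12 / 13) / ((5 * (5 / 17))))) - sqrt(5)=-8125 / 408 - sqrt(5)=-22.15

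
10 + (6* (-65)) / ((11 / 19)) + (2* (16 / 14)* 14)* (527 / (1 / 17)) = 3146268 / 11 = 286024.36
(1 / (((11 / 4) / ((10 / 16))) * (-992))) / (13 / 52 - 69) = 1 / 300080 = 0.00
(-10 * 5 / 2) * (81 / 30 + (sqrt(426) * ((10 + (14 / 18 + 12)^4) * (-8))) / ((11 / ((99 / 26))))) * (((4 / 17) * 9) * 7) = -17010 / 17 + 489905458000 * sqrt(426) / 17901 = 564857650.94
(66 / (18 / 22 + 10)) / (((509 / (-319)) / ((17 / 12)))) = -38599 / 7126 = -5.42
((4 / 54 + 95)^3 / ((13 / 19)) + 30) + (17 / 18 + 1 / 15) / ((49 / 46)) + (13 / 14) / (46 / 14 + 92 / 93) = 62611373303482009 / 49847787990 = 1256051.19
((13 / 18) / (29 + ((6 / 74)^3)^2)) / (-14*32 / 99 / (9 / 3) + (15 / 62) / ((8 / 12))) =-34121595513291 / 1569484365616165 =-0.02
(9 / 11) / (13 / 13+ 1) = 9 / 22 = 0.41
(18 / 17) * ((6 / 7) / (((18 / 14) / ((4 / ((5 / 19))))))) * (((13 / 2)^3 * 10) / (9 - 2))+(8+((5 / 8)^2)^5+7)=539772250775999 / 127775277056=4224.39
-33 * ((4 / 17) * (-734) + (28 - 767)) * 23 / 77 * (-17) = -1069431 / 7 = -152775.86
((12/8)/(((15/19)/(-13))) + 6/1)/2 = -187/20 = -9.35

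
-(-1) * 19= 19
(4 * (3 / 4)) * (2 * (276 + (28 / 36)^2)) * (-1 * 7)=-313670 / 27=-11617.41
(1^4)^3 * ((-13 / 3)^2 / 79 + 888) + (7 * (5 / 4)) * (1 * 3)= 2600803 / 2844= 914.49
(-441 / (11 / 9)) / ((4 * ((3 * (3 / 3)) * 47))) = -1323 / 2068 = -0.64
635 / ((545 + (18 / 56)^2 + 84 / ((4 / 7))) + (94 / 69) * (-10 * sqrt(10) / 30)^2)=309158640 / 337697149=0.92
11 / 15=0.73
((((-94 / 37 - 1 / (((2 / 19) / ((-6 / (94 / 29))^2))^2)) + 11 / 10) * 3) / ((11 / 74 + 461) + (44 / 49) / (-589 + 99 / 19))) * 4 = -66457702537829526 / 2407025766044285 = -27.61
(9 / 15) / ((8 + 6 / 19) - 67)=-57 / 5575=-0.01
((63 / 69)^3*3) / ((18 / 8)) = 12348 / 12167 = 1.01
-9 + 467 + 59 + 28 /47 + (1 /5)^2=608222 /1175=517.64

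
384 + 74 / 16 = 3109 / 8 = 388.62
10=10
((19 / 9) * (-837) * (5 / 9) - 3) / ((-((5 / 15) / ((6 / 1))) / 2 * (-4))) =-8862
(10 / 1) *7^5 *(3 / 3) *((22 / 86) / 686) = 2695 / 43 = 62.67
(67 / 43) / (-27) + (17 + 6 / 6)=20831 / 1161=17.94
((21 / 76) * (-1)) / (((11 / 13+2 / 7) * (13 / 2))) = -0.04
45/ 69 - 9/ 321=1536/ 2461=0.62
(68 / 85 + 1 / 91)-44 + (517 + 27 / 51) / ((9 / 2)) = 4999577 / 69615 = 71.82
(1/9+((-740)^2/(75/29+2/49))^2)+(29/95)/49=25367474327876969080724/583818932655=43450927863.05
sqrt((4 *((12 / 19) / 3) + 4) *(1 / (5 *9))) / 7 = 2 *sqrt(2185) / 1995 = 0.05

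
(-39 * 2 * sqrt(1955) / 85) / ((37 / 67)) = -5226 * sqrt(1955) / 3145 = -73.47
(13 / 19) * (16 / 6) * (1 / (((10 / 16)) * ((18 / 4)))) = 1664 / 2565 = 0.65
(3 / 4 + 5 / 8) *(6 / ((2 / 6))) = 99 / 4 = 24.75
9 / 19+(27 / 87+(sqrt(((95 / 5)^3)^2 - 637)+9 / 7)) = 7983 / 3857+2 * sqrt(11761311) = 6861.02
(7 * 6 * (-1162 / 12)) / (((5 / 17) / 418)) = -28900102 / 5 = -5780020.40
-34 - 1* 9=-43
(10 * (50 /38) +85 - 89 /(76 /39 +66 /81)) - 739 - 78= -13841801 /18430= -751.05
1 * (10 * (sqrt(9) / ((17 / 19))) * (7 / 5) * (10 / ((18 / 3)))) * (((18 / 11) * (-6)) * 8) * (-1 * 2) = 12290.05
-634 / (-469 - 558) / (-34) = -317 / 17459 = -0.02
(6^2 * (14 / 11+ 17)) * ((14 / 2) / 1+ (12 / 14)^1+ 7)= 752544 / 77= 9773.30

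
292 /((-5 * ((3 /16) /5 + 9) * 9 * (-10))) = 2336 /32535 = 0.07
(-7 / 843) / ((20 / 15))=-7 / 1124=-0.01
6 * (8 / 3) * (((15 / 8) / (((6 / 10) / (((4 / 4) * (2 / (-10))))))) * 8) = -80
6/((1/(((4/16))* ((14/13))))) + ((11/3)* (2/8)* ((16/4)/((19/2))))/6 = 1.68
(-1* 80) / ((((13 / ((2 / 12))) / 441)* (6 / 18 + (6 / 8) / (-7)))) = -493920 / 247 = -1999.68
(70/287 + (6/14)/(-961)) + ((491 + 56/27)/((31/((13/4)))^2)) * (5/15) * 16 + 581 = 13630912573/22340367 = 610.15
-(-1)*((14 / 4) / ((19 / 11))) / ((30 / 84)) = 539 / 95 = 5.67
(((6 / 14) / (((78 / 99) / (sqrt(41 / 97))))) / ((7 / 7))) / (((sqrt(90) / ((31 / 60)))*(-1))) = -341*sqrt(39770) / 3530800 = -0.02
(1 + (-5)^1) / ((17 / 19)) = -76 / 17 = -4.47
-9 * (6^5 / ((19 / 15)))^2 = -122444006400 / 361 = -339180073.13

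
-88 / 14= -44 / 7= -6.29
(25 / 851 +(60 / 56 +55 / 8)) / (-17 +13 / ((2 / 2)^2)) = -380095 / 190624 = -1.99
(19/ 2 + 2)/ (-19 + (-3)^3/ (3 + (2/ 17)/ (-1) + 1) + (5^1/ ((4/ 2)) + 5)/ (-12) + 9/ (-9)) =-1012/ 2427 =-0.42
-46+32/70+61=541/35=15.46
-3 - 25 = -28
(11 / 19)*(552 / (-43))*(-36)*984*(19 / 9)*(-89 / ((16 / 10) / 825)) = -1096758036000 / 43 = -25506000837.21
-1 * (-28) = 28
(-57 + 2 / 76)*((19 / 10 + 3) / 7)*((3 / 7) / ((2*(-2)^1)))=1299 / 304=4.27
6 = 6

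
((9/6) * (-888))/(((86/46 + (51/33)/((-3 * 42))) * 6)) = -119.53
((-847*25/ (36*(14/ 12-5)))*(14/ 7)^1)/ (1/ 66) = 465850/ 23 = 20254.35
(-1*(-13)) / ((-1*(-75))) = 13 / 75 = 0.17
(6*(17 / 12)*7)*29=3451 / 2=1725.50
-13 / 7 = -1.86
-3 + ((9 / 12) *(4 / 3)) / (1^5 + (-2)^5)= -94 / 31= -3.03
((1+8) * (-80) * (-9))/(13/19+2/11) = 1354320/181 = 7482.43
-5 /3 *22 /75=-22 /45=-0.49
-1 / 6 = -0.17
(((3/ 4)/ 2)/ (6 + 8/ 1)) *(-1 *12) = -9/ 28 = -0.32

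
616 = 616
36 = 36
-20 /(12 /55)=-275 /3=-91.67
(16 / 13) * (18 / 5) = 288 / 65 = 4.43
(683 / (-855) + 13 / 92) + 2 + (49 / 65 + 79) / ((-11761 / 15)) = 785369873 / 632977020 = 1.24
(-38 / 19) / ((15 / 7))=-0.93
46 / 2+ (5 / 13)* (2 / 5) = 301 / 13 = 23.15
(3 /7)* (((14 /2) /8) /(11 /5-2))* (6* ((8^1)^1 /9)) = 10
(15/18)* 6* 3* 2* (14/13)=420/13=32.31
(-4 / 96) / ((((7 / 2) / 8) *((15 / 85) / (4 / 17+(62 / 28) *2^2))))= -2164 / 441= -4.91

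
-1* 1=-1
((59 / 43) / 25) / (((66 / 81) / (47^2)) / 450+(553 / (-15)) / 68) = -0.10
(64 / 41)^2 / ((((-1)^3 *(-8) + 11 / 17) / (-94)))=-6545408 / 247107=-26.49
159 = 159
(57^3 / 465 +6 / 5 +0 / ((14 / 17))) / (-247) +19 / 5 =83566 / 38285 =2.18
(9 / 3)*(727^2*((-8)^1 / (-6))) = 2114116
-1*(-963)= 963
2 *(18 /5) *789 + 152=29164 /5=5832.80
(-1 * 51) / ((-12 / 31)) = 527 / 4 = 131.75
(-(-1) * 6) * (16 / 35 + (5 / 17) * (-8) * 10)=-82368 / 595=-138.43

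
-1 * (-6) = 6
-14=-14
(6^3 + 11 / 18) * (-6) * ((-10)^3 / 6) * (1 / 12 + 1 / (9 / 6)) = 487375 / 3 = 162458.33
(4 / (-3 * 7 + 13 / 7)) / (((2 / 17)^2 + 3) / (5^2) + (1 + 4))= -0.04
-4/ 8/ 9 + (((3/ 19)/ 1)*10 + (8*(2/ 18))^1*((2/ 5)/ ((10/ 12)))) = 16673/ 8550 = 1.95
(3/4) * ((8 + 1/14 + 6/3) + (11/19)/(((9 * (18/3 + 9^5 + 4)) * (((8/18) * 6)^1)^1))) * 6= 45.32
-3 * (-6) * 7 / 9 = 14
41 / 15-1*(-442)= 6671 / 15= 444.73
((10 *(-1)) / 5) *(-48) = 96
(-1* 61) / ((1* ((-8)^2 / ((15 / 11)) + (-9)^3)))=915 / 10231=0.09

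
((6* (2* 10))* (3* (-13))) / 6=-780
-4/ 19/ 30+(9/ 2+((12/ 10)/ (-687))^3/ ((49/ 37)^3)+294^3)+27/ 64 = 16371995062622150625288523/ 644257569368616000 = 25412188.91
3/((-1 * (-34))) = 3/34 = 0.09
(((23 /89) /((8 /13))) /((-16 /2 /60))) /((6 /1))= -1495 /2848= -0.52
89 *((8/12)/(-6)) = -89/9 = -9.89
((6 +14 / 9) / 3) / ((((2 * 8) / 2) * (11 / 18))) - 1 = -16 / 33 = -0.48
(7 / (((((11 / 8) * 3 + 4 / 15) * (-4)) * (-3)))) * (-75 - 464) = -37730 / 527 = -71.59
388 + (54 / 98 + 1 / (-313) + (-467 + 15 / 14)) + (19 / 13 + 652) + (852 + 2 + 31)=582623499 / 398762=1461.08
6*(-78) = -468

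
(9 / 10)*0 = 0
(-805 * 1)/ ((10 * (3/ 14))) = -1127/ 3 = -375.67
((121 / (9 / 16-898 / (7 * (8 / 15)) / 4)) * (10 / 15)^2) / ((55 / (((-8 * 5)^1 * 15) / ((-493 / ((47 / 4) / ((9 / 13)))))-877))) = 390092164 / 27753435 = 14.06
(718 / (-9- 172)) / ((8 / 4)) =-359 / 181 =-1.98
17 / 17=1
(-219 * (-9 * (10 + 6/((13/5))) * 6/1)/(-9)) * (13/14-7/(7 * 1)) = 105120/91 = 1155.16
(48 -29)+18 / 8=85 / 4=21.25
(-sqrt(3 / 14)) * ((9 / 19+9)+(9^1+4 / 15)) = -763 * sqrt(42) / 570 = -8.68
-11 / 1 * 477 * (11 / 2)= -57717 / 2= -28858.50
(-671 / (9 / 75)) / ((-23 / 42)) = 234850 / 23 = 10210.87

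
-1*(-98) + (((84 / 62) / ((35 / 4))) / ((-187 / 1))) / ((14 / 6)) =19883638 / 202895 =98.00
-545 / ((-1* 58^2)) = 545 / 3364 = 0.16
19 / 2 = 9.50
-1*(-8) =8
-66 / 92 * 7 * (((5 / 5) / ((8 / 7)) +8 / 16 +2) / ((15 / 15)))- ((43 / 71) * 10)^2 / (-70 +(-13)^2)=-3180674183 / 183653712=-17.32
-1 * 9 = -9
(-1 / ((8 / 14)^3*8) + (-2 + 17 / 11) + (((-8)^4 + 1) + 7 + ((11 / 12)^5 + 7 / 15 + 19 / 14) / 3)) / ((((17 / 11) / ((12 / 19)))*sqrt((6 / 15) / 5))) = 1179407093021*sqrt(2) / 281304576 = 5929.28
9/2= 4.50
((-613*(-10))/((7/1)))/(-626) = -3065/2191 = -1.40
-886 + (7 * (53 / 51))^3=-66463975 / 132651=-501.04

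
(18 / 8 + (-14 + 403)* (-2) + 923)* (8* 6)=7068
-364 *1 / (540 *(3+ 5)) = -91 / 1080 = -0.08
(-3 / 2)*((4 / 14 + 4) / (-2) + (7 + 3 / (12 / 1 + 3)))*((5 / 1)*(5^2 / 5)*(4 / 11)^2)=-21240 / 847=-25.08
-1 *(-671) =671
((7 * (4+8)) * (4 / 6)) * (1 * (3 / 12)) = 14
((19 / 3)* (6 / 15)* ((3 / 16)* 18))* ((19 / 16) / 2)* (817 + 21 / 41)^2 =912527399169 / 268960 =3392799.67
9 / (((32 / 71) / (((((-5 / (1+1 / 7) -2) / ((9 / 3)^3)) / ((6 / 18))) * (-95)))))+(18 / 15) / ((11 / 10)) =3787017 / 2816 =1344.82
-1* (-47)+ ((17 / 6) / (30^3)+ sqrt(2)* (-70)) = 7614017 / 162000-70* sqrt(2) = -51.99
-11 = -11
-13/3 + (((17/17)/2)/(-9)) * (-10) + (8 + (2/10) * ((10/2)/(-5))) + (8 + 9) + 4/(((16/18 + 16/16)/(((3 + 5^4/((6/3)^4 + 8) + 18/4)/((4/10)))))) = 607703/3060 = 198.60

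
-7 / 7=-1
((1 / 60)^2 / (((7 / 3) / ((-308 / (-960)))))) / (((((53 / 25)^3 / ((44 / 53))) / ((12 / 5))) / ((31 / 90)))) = 18755 / 6817375584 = 0.00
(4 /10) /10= 1 /25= 0.04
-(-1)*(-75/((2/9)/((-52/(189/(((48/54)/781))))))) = 5200/49203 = 0.11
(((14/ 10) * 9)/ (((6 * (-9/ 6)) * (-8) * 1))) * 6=21/ 20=1.05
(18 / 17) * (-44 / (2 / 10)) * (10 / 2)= -19800 / 17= -1164.71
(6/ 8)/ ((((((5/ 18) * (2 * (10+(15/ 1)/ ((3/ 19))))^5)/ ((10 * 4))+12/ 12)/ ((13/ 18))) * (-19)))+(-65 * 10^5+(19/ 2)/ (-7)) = -6500001.36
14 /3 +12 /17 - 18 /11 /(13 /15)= 25412 /7293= 3.48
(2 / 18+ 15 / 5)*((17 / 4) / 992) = 119 / 8928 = 0.01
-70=-70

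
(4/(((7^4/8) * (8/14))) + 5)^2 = 2968729/117649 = 25.23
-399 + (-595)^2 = 353626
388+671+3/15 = 5296/5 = 1059.20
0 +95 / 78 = 95 / 78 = 1.22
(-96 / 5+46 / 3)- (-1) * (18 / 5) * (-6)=-382 / 15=-25.47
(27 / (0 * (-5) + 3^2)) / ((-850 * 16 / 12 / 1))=-9 / 3400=-0.00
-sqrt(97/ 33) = -sqrt(3201)/ 33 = -1.71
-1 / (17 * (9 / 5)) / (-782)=5 / 119646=0.00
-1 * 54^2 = -2916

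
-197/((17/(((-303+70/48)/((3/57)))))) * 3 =27088091/136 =199177.14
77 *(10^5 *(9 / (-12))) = -5775000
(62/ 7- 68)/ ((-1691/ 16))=6624/ 11837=0.56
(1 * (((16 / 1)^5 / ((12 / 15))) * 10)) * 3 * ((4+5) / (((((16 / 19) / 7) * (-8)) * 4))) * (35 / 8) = -402192000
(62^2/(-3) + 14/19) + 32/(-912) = -24332/19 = -1280.63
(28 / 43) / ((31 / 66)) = 1848 / 1333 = 1.39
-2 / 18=-1 / 9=-0.11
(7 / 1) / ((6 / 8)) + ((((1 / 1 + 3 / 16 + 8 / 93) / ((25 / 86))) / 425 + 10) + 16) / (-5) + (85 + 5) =94.13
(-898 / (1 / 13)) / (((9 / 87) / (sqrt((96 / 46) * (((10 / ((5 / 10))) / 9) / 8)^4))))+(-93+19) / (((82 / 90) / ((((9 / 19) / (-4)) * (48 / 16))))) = 44955 / 1558 - 8463650 * sqrt(69) / 5589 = -12550.20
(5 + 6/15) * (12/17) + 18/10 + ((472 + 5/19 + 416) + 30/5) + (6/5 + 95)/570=43607117/48450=900.04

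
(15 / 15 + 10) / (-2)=-11 / 2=-5.50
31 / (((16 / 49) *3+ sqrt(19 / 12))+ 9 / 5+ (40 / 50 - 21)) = -388985520 / 217449413 - 3721550 *sqrt(57) / 217449413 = -1.92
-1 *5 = -5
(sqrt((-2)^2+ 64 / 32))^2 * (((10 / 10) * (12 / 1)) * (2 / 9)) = 16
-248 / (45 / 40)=-1984 / 9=-220.44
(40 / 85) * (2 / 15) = 16 / 255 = 0.06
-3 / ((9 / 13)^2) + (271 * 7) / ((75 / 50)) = 33977 / 27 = 1258.41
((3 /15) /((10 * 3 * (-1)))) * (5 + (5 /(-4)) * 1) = -1 /40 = -0.02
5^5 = 3125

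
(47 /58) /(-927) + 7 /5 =376127 /268830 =1.40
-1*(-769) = 769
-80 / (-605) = 16 / 121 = 0.13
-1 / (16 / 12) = -3 / 4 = -0.75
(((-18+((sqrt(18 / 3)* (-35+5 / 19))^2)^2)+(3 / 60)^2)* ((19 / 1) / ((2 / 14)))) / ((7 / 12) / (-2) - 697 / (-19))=57379581962201541 / 299539750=191559156.88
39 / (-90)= -13 / 30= -0.43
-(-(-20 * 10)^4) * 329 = 526400000000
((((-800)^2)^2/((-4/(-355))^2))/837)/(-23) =-3226240000000000/19251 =-167588177237.55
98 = 98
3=3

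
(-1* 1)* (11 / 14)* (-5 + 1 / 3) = 11 / 3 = 3.67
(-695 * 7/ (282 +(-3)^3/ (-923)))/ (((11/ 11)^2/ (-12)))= 17961580/ 86771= 207.00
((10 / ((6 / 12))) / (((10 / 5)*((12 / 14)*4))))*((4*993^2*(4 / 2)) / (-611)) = -23007810 / 611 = -37655.99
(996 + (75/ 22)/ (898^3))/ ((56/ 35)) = 79337960771895/ 127450539392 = 622.50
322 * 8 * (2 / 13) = 5152 / 13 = 396.31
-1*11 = -11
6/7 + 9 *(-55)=-3459/7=-494.14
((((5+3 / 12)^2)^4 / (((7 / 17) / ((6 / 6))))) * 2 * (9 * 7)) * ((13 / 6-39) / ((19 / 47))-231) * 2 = -70833554148359331 / 622592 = -113772027504.95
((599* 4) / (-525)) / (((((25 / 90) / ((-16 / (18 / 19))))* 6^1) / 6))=728384 / 2625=277.48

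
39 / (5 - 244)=-39 / 239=-0.16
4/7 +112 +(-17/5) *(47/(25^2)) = 2456907/21875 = 112.32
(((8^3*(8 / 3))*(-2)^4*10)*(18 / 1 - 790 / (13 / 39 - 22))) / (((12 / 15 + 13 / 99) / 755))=57802162176000 / 5993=9644946133.16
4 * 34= 136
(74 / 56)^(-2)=784 / 1369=0.57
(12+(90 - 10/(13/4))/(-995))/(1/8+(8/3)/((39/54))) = 246544/79003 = 3.12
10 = 10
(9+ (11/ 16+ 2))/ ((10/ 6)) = 561/ 80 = 7.01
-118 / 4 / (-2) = 59 / 4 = 14.75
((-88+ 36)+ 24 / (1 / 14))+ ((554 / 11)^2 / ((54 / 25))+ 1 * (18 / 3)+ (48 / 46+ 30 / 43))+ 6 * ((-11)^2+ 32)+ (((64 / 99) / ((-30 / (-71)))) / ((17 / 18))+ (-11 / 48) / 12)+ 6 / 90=2385.71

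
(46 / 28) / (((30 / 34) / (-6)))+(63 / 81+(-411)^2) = 53206841 / 315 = 168910.61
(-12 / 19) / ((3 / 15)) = -60 / 19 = -3.16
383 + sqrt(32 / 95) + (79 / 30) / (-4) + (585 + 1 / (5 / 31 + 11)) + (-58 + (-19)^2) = 4 *sqrt(190) / 95 + 26374153 / 20760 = 1271.01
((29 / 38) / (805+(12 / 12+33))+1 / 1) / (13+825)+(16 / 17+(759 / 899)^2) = 1.66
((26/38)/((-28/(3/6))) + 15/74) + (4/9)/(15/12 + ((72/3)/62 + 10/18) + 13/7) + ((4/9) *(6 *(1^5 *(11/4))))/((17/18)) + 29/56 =5344871507/622742708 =8.58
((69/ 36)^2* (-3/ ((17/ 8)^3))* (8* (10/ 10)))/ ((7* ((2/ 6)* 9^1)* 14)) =-67712/ 2166633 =-0.03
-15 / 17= -0.88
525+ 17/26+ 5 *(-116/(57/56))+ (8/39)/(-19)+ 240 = 290203/1482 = 195.82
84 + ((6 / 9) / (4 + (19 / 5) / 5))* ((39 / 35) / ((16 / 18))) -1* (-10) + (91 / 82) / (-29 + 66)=476175587 / 5054644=94.21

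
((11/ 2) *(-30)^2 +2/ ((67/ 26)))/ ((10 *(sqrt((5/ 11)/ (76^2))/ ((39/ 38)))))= 12936378 *sqrt(55)/ 1675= 57276.86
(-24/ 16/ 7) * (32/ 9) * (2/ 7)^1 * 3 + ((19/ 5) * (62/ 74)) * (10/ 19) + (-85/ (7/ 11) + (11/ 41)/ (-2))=-19725445/ 148666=-132.68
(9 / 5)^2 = 81 / 25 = 3.24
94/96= 47/48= 0.98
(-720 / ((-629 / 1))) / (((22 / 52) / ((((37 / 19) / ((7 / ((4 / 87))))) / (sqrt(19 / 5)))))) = 24960* sqrt(95) / 13703921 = 0.02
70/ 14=5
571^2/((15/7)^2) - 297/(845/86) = 70974.26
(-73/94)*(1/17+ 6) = -7519/1598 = -4.71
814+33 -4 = 843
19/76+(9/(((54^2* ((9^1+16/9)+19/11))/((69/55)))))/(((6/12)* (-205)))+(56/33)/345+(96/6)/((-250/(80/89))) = 50759519963/257156524350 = 0.20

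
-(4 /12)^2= -1 /9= -0.11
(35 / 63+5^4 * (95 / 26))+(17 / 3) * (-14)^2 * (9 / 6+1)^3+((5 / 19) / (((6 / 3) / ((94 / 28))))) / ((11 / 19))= 707716015 / 36036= 19639.14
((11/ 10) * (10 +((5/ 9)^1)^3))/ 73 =16313/ 106434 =0.15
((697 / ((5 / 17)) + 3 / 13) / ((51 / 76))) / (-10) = -5853976 / 16575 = -353.18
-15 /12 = -5 /4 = -1.25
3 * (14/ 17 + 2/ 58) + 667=330100/ 493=669.57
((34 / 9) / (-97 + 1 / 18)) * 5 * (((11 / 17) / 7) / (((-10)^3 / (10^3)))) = 44 / 2443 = 0.02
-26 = -26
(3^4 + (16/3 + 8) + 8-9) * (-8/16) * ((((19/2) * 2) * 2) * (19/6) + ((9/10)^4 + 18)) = -29187781/4500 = -6486.17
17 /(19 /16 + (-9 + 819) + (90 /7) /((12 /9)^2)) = 1904 /91663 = 0.02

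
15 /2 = 7.50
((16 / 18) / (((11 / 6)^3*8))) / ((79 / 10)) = 240 / 105149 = 0.00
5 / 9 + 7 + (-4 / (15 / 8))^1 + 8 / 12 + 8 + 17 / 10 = 1421 / 90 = 15.79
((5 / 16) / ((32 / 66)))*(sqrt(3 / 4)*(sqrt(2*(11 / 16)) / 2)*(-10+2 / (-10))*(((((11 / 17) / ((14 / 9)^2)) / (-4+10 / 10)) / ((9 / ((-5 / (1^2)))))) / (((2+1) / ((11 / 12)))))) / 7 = -0.01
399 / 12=133 / 4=33.25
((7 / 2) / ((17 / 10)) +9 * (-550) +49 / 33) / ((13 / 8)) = -22199696 / 7293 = -3043.97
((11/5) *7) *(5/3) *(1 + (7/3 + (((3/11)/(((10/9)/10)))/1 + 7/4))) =6965/36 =193.47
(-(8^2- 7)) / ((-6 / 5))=95 / 2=47.50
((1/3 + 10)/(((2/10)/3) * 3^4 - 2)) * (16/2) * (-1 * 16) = -19840/51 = -389.02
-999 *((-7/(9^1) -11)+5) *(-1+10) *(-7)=-426573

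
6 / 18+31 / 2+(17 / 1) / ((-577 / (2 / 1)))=54611 / 3462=15.77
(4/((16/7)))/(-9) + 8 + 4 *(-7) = -727/36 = -20.19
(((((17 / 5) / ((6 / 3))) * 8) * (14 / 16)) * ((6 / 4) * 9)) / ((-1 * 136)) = -189 / 160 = -1.18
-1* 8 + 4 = -4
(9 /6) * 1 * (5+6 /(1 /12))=231 /2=115.50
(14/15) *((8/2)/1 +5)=42/5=8.40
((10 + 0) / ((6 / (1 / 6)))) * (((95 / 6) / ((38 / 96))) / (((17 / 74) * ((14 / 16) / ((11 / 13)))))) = 651200 / 13923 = 46.77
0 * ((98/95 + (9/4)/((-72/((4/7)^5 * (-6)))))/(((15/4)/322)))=0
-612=-612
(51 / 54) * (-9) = -17 / 2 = -8.50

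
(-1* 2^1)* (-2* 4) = 16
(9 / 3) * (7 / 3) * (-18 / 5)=-126 / 5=-25.20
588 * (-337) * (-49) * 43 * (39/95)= 16283072988/95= 171400768.29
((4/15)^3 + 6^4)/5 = 4374064/16875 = 259.20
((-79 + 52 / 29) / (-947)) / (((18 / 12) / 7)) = 31346 / 82389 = 0.38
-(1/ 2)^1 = -1/ 2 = -0.50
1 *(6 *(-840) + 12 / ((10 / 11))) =-25134 / 5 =-5026.80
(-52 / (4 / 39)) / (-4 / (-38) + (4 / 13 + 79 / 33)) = -4132557 / 22879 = -180.63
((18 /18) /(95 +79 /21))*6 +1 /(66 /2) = 3116 /34221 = 0.09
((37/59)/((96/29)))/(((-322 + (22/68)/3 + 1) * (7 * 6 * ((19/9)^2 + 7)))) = -0.00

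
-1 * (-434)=434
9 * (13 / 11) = 117 / 11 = 10.64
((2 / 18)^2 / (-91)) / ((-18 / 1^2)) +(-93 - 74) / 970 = -5539064 / 32174415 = -0.17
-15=-15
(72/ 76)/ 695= 18/ 13205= 0.00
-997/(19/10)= -9970/19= -524.74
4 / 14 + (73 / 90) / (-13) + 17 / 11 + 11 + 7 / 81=10423121 / 810810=12.86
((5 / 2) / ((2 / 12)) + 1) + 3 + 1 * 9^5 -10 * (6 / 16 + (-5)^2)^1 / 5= 236069 / 4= 59017.25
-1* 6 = -6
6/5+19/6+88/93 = 1647/310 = 5.31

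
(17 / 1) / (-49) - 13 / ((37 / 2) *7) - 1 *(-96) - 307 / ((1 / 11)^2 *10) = -65615141 / 18130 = -3619.15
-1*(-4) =4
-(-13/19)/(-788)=-13/14972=-0.00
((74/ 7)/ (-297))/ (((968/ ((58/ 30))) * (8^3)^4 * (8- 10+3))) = -1073/ 1037220170893885440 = -0.00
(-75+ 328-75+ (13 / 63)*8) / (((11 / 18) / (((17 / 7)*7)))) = 384812 / 77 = 4997.56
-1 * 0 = 0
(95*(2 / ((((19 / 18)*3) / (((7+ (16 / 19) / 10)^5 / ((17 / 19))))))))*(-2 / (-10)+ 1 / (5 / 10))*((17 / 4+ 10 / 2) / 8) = 168574152542398053 / 55386425000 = 3043600.53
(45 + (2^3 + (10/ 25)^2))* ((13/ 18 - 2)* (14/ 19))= -50.05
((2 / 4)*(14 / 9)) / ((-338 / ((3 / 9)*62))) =-217 / 4563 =-0.05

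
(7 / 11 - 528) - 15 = -5966 / 11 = -542.36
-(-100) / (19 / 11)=1100 / 19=57.89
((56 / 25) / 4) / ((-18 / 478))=-3346 / 225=-14.87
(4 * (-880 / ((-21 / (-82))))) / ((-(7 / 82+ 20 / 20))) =23668480 / 1869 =12663.71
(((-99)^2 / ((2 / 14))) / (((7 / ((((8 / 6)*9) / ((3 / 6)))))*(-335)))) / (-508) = 58806 / 42545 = 1.38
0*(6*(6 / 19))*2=0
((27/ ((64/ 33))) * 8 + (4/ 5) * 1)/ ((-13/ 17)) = -146.69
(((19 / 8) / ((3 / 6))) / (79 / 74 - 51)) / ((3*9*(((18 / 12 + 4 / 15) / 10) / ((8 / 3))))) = -0.05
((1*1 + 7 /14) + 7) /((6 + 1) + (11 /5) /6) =15 /13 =1.15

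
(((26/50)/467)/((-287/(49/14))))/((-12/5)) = 13/2297640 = 0.00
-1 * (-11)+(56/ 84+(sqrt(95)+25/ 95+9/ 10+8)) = sqrt(95)+11873/ 570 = 30.58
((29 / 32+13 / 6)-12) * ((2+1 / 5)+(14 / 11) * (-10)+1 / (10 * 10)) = 9914633 / 105600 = 93.89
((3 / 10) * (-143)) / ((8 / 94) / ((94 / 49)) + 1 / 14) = -6633627 / 17905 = -370.49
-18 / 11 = -1.64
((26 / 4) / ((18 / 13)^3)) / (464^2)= 28561 / 2511212544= 0.00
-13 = -13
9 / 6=1.50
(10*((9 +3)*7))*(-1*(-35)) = 29400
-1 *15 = -15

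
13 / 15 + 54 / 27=43 / 15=2.87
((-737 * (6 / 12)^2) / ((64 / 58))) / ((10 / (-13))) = 277849 / 1280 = 217.07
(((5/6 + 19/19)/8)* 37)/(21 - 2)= 407/912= 0.45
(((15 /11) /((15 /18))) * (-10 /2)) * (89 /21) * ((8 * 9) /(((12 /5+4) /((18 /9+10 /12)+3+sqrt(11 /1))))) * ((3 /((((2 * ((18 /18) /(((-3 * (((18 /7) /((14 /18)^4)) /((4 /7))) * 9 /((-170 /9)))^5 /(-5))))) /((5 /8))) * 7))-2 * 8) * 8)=1.284e+9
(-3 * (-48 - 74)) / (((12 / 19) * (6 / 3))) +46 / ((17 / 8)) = 21175 / 68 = 311.40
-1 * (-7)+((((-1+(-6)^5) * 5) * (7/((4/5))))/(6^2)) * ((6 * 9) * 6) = -12248747/4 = -3062186.75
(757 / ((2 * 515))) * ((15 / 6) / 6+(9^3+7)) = 6689609 / 12360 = 541.23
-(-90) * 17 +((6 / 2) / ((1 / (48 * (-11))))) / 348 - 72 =42150 / 29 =1453.45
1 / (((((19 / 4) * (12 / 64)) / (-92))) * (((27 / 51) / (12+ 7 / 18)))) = -2417.31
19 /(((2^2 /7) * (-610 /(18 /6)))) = -399 /2440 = -0.16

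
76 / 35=2.17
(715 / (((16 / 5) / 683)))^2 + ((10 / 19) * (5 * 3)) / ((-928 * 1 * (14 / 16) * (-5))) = 22995514902987545 / 987392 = 23289144436.04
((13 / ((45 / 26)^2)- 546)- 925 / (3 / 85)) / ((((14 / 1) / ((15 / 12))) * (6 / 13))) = -100599083 / 19440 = -5174.85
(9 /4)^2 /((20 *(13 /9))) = 729 /4160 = 0.18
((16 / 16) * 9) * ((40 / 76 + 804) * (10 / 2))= 687870 / 19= 36203.68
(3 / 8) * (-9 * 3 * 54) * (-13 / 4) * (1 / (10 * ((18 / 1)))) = 3159 / 320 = 9.87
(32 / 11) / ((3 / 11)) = 32 / 3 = 10.67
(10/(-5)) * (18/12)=-3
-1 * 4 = -4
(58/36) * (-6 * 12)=-116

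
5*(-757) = -3785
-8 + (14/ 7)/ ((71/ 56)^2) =-34056/ 5041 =-6.76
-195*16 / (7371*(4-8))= 20 / 189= 0.11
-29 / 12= -2.42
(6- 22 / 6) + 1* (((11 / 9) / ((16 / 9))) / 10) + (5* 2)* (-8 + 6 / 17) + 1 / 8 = -603379 / 8160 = -73.94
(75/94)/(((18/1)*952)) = 25/536928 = 0.00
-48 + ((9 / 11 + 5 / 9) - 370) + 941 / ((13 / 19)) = 958.68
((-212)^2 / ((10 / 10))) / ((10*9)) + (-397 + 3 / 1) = 4742 / 45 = 105.38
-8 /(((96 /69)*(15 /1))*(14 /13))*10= -299 /84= -3.56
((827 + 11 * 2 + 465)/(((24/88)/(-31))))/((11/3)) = -40734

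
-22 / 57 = -0.39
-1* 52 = -52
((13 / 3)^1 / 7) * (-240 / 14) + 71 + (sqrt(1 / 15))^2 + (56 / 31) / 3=1391174 / 22785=61.06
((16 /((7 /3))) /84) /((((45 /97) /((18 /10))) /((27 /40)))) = 2619 /12250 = 0.21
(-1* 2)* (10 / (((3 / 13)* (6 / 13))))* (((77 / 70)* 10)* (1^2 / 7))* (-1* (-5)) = -92950 / 63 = -1475.40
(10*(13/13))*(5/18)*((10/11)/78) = 125/3861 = 0.03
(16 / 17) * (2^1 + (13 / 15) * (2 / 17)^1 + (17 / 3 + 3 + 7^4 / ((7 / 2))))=2842816 / 4335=655.78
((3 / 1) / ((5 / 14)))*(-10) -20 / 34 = -84.59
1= 1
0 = 0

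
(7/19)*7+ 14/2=182/19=9.58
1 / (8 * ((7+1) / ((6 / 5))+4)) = 3 / 256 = 0.01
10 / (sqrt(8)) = 5 * sqrt(2) / 2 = 3.54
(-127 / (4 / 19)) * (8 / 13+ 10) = -166497 / 26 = -6403.73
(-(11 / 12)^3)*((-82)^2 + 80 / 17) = -5182.82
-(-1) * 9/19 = 9/19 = 0.47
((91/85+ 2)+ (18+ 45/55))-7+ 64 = 73761/935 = 78.89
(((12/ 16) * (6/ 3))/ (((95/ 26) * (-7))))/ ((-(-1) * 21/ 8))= -104/ 4655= -0.02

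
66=66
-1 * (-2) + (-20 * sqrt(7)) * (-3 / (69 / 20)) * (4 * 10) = 2 + 16000 * sqrt(7) / 23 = 1842.52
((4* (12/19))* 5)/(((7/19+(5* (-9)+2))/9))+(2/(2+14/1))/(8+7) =-319/120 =-2.66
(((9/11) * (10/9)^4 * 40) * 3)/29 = 400000/77517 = 5.16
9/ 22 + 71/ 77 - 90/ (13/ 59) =-815075/ 2002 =-407.13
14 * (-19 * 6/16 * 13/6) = -1729/8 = -216.12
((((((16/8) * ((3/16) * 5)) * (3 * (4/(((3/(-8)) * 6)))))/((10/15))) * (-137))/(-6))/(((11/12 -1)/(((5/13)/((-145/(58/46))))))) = -4110/299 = -13.75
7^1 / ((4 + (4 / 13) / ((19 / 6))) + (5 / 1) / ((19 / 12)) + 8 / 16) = 3458 / 3831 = 0.90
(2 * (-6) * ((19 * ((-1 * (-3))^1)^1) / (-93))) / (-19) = -12 / 31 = -0.39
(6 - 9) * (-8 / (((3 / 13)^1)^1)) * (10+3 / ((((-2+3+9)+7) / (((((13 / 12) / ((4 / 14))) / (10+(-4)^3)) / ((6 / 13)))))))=5712941 / 5508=1037.21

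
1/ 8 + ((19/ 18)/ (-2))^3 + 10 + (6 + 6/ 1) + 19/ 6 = 1173149/ 46656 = 25.14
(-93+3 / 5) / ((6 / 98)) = -1509.20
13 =13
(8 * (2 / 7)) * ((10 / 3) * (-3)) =-160 / 7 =-22.86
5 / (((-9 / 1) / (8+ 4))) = -20 / 3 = -6.67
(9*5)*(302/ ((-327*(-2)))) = 2265/ 109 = 20.78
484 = 484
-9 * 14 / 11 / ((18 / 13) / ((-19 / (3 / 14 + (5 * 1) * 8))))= 24206 / 6193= 3.91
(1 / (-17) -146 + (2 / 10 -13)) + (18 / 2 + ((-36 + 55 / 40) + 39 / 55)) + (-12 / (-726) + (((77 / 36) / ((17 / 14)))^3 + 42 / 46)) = -7072161470371 / 39870115164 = -177.38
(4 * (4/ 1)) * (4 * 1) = 64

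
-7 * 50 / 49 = -50 / 7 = -7.14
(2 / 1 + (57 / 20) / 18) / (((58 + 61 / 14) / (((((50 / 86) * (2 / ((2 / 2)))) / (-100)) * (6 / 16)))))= -1813 / 12012480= -0.00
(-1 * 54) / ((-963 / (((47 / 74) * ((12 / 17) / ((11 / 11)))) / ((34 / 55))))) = 46530 / 1144151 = 0.04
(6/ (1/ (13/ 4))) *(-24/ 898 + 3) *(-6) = -156195/ 449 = -347.87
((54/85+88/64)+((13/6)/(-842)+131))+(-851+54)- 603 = -1088143649/858840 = -1266.99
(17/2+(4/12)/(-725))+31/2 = 52199/2175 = 24.00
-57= -57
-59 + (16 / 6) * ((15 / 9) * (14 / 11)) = -5281 / 99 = -53.34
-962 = -962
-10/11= -0.91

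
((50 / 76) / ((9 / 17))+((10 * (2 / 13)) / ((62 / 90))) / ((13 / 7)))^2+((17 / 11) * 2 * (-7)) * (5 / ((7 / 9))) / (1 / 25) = -122583791931446125 / 35313575667084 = -3471.29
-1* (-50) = 50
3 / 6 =1 / 2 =0.50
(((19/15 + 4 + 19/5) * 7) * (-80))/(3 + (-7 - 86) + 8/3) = 7616/131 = 58.14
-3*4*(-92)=1104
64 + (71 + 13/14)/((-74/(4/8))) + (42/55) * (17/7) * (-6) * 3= 3433863/113960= 30.13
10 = 10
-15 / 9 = -5 / 3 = -1.67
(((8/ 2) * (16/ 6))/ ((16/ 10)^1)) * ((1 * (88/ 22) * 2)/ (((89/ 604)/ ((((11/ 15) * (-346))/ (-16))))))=4597648/ 801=5739.89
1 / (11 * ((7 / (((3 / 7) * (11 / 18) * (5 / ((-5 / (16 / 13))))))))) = -0.00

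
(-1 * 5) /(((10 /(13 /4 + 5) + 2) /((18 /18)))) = -165 /106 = -1.56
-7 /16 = -0.44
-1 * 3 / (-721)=3 / 721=0.00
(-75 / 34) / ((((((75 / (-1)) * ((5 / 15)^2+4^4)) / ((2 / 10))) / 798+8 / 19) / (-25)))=-2244375 / 4880989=-0.46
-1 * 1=-1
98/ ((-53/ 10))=-980/ 53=-18.49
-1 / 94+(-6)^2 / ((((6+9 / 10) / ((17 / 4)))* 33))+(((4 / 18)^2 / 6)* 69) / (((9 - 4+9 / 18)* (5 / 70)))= 4058543 / 1926342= 2.11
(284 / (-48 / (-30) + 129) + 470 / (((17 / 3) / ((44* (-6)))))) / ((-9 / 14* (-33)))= -3402680120 / 3296997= -1032.05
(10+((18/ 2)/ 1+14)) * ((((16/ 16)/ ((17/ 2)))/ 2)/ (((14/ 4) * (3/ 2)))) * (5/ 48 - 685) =-361625/ 1428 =-253.24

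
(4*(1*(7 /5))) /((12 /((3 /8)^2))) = 21 /320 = 0.07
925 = 925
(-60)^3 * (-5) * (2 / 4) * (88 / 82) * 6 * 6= 855360000 / 41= 20862439.02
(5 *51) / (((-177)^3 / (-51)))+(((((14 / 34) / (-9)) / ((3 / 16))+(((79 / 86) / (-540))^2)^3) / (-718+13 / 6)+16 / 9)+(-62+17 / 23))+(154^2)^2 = 324325289128268906619711710790677737984440043531 / 576630986609582909332892420474880000000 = 562448596.52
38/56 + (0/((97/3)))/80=19/28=0.68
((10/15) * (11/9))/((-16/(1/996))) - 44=-9465995/215136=-44.00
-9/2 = -4.50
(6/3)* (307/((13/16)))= 9824/13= 755.69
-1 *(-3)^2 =-9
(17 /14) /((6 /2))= 17 /42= 0.40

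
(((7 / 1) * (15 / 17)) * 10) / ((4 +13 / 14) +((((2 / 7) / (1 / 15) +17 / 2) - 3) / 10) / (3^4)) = 11907000 / 952459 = 12.50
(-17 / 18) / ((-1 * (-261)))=-17 / 4698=-0.00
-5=-5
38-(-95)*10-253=735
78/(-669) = -26/223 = -0.12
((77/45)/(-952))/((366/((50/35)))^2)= -55/2008536264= -0.00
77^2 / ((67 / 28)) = 166012 / 67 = 2477.79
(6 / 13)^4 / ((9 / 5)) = 720 / 28561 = 0.03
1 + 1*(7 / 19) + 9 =197 / 19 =10.37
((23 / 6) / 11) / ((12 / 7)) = 0.20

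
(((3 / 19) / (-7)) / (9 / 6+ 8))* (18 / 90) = -0.00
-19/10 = -1.90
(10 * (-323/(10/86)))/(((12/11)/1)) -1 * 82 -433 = -155869/6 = -25978.17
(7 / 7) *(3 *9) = 27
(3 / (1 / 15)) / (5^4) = 9 / 125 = 0.07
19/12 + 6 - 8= -5/12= -0.42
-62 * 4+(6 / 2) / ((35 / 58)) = -243.03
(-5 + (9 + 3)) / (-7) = -1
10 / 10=1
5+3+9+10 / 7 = 129 / 7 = 18.43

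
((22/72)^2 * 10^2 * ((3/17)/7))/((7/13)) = 39325/89964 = 0.44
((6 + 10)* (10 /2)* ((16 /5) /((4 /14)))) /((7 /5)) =640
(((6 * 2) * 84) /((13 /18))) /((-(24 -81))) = 6048 /247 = 24.49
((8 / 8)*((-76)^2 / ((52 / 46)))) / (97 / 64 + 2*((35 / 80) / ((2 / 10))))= 4251136 / 4901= 867.40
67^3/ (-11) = -300763/ 11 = -27342.09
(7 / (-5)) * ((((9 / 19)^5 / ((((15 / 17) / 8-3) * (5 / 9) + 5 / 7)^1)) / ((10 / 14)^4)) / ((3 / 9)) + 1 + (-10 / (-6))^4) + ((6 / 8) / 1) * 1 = -70316789261859499 / 6380442854437500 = -11.02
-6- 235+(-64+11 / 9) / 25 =-10958 / 45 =-243.51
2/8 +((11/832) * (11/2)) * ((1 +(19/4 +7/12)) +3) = 1159/1248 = 0.93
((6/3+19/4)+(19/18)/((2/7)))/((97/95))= 10.23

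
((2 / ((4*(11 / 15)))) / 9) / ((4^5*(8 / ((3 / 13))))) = 5 / 2342912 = 0.00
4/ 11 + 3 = 37/ 11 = 3.36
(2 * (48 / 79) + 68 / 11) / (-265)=-6428 / 230285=-0.03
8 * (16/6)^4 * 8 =262144/81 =3236.35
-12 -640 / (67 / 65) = -42404 / 67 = -632.90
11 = 11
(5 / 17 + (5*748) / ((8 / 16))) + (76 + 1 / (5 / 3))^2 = 5672838 / 425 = 13347.85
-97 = -97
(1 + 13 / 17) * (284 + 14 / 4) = 507.35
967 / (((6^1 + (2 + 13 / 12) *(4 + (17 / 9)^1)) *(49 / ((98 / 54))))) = 3868 / 2609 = 1.48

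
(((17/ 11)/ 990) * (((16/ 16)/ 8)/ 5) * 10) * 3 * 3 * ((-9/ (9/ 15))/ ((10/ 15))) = -153/ 1936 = -0.08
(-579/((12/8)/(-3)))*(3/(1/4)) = 13896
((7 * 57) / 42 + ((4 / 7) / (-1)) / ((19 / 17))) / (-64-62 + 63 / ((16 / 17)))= -6376 / 41895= -0.15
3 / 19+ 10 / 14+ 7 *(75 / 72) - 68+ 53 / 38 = -186545 / 3192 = -58.44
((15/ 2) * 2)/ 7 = 15/ 7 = 2.14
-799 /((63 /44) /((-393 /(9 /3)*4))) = 18421744 /63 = 292408.63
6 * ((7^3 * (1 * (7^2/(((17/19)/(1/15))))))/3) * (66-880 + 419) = -50454614/51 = -989306.16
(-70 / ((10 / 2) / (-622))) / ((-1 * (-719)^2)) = -0.02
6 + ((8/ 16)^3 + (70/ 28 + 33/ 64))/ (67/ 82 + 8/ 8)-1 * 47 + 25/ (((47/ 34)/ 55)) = 214103391/ 224096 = 955.41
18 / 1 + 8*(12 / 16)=24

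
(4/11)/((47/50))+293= 293.39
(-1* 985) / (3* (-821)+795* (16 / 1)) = -985 / 10257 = -0.10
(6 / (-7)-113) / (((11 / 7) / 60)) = -47820 / 11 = -4347.27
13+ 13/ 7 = 104/ 7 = 14.86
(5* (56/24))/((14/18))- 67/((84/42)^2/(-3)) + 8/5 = 1337/20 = 66.85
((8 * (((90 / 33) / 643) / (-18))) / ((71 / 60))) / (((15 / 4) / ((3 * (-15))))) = 9600 / 502183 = 0.02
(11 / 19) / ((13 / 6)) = 66 / 247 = 0.27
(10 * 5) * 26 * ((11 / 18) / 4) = 3575 / 18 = 198.61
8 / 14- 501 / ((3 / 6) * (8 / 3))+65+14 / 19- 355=-353483 / 532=-664.44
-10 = -10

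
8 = 8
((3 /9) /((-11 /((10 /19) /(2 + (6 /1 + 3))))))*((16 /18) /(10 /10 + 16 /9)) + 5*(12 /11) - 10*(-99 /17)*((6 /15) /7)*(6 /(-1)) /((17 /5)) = -29187868 /69763155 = -0.42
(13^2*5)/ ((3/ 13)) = 10985/ 3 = 3661.67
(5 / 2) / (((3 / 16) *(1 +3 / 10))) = 10.26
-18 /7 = -2.57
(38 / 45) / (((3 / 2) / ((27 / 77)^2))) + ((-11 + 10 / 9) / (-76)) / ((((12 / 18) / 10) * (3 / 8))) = 26734942 / 5069295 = 5.27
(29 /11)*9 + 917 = 10348 /11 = 940.73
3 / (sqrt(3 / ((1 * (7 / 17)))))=sqrt(357) / 17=1.11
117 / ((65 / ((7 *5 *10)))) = 630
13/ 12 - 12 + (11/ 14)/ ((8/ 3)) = -3569/ 336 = -10.62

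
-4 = -4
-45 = -45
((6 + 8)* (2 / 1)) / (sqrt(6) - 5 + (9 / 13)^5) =-9343151704432 / 1201776662981 - 1930018885886* sqrt(6) / 1201776662981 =-11.71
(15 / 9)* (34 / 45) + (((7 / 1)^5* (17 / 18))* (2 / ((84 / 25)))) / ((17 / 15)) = 900511 / 108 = 8338.06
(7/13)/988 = 0.00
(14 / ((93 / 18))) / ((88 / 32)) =336 / 341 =0.99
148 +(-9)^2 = 229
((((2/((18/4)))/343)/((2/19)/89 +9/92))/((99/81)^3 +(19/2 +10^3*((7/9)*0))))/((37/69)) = 6955935264/3227952537649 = 0.00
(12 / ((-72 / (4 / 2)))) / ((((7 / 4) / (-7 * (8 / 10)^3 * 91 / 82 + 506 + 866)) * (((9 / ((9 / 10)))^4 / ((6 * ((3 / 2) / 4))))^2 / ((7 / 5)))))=-47325033 / 2562500000000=-0.00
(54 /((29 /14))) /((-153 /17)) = -84 /29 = -2.90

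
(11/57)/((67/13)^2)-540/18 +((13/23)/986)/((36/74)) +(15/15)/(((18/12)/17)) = -649607068745/34816127364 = -18.66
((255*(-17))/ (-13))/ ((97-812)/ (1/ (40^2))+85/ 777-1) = -3368295/ 11555552996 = -0.00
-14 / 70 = -1 / 5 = -0.20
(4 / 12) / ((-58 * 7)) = -1 / 1218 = -0.00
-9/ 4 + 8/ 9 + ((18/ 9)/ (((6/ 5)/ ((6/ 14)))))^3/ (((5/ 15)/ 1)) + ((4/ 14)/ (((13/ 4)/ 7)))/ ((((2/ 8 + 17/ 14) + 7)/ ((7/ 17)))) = -51283025/ 215583732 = -0.24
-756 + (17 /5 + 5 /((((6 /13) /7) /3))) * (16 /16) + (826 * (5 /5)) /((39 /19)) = -47849 /390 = -122.69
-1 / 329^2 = -1 / 108241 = -0.00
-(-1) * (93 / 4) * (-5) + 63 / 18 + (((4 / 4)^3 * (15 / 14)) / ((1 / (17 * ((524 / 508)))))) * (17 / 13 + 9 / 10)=-117670 / 1651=-71.27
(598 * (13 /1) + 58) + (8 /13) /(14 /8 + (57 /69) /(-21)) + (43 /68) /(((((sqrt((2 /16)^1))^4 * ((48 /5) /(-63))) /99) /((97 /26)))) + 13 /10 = -65926598874 /730405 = -90260.33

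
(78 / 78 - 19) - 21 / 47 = -867 / 47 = -18.45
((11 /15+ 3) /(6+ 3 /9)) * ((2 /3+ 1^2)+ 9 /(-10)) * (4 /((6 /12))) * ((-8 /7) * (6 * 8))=-94208 /475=-198.33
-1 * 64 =-64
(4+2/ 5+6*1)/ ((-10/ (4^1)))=-104/ 25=-4.16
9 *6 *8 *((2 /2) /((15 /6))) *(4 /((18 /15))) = 576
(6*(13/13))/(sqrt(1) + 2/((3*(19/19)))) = 18/5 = 3.60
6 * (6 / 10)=18 / 5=3.60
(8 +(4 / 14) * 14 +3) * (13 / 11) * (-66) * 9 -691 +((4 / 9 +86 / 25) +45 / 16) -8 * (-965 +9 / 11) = -138633601 / 39600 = -3500.85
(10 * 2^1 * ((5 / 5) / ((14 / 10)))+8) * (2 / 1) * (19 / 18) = 988 / 21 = 47.05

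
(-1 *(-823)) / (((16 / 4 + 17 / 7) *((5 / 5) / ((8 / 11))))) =46088 / 495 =93.11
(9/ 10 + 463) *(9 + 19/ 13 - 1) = 570597/ 130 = 4389.21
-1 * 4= -4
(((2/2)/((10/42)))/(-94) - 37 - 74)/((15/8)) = -69588/1175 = -59.22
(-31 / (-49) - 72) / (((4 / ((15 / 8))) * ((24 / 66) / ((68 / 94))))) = -9809085 / 147392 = -66.55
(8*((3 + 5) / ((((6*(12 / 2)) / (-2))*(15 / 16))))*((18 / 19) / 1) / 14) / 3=-512 / 5985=-0.09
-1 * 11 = -11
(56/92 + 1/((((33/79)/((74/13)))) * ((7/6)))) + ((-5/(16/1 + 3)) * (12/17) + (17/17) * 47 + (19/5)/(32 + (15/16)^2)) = 59.22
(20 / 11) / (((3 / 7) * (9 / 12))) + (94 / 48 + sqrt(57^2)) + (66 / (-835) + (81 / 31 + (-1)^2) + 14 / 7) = 1438114123 / 20500920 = 70.15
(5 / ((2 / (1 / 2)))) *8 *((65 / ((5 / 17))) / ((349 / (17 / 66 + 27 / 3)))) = 675155 / 11517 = 58.62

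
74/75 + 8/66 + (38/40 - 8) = -19609/3300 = -5.94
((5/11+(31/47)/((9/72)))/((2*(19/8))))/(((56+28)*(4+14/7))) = 2963/1237698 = 0.00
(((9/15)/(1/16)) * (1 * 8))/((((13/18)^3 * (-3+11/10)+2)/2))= 8957952/74897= 119.60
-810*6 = -4860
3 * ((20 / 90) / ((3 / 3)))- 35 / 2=-101 / 6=-16.83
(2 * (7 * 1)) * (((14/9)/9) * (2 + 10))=784/27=29.04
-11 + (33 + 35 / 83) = 1861 / 83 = 22.42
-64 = -64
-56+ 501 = 445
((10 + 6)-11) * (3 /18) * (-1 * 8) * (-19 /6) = 190 /9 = 21.11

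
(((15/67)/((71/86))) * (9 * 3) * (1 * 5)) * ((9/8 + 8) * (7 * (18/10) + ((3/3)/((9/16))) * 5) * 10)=71785.57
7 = 7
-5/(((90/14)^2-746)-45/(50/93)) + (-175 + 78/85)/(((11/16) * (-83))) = 91648140106/29979044315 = 3.06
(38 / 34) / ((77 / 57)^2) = 61731 / 100793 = 0.61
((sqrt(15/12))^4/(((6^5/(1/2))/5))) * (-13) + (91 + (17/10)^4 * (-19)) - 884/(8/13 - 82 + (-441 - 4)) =-23418962299313/354741120000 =-66.02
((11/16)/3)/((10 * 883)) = 11/423840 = 0.00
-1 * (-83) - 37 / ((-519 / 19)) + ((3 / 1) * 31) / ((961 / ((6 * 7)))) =1422574 / 16089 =88.42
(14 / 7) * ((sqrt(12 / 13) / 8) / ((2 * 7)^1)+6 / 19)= sqrt(39) / 364+12 / 19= 0.65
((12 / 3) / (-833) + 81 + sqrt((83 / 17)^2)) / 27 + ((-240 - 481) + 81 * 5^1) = -413860 / 1323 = -312.82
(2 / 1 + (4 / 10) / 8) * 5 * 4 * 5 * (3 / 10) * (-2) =-123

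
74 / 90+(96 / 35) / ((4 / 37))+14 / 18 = 944 / 35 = 26.97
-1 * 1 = -1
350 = 350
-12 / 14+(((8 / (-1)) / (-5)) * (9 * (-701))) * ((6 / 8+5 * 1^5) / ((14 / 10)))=-41460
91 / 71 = 1.28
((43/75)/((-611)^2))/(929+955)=43/52750257300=0.00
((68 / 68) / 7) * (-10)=-10 / 7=-1.43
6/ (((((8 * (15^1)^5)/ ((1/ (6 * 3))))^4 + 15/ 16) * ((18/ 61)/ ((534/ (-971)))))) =-173728/ 2221336547376713100000000000000014565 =-0.00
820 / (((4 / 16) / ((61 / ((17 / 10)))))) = 117694.12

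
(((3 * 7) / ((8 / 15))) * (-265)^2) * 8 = 22120875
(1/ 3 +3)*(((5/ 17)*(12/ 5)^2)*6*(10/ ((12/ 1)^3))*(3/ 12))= 5/ 102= 0.05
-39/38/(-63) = 13/798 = 0.02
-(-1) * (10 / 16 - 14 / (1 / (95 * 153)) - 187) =-1629411 / 8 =-203676.38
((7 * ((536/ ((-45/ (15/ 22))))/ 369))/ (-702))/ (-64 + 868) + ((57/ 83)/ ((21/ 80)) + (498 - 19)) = 7175891662145/ 14899606722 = 481.62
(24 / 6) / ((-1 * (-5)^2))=-4 / 25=-0.16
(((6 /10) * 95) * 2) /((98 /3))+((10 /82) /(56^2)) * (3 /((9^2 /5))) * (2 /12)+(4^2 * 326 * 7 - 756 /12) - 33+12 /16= 758608537849 /20829312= 36420.24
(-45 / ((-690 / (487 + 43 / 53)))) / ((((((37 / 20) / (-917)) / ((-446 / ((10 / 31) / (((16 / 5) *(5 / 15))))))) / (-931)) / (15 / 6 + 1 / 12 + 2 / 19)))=-13127708475067088 / 225515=-58212129902.96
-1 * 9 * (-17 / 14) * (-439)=-67167 / 14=-4797.64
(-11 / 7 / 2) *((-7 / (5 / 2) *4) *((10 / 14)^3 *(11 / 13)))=2.71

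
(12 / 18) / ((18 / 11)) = 11 / 27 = 0.41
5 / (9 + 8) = 5 / 17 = 0.29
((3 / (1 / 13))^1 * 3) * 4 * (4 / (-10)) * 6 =-5616 / 5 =-1123.20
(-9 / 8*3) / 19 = -27 / 152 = -0.18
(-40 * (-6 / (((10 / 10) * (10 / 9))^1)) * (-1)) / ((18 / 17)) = -204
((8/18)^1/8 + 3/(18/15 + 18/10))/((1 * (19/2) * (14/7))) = 1/18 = 0.06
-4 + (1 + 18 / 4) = 3 / 2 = 1.50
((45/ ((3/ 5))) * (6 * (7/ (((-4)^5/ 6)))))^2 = 22325625/ 65536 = 340.66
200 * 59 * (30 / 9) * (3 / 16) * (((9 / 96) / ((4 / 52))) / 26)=22125 / 64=345.70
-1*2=-2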